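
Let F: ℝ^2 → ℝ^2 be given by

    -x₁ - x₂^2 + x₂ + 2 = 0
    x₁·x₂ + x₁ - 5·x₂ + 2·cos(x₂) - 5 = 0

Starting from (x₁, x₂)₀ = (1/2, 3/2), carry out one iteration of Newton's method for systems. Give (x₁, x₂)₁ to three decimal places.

At (1/2, 3/2): F = (0.750, -11.10853).
Jacobian J = [[-1, -2·x₂ + 1], [x₂ + 1, x₁ - 2·sin(x₂) - 5]].
At the point, J = [[-1.000, -2.000], [2.500, -6.49499]] (det J = 11.49499).
Solving J·Δ = −F gives Δ = (2.357, -0.803).
Then the next iterate is (x₁, x₂)₁ = (2.857, 0.697).

(2.857, 0.697)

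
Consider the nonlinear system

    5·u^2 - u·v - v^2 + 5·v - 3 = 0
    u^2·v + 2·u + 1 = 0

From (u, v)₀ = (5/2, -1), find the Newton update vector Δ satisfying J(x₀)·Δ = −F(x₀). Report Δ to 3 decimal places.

(-0.885, -0.385)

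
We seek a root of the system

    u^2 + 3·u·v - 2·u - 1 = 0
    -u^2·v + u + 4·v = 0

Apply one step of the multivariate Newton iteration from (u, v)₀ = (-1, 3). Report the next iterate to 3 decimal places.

At (-1, 3): F = (-7.000, 8.000).
Jacobian J = [[2·u + 3·v - 2, 3·u], [-2·u·v + 1, -u^2 + 4]].
At the point, J = [[5.000, -3.000], [7.000, 3.000]] (det J = 36.000).
Solving J·Δ = −F gives Δ = (-0.083, -2.472).
Then the next iterate is (u, v)₁ = (-1.083, 0.528).

(-1.083, 0.528)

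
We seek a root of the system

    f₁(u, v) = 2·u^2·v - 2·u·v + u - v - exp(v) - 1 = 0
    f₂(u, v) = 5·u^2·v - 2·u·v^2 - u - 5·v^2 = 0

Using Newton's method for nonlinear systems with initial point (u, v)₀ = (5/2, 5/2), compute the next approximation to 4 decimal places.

(2.2415, 2.5244)

At (5/2, 5/2): F = (5.567506, 13.1250).
Jacobian J = [[4·u·v - 2·v + 1, 2·u^2 - 2·u - exp(v) - 1], [10·u·v - 2·v^2 - 1, 5·u^2 - 4·u·v - 10·v]].
At the point, J = [[21.0000, -5.682494], [49.0000, -18.7500]] (det J = -115.307796).
Solving J·Δ = −F gives Δ = (-0.2585, 0.0244).
Then the next iterate is (u, v)₁ = (2.2415, 2.5244).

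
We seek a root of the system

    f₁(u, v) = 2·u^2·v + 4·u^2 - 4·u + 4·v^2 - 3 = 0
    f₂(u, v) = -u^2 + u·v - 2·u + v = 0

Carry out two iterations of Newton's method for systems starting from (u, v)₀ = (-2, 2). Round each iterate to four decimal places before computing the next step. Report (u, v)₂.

(0.6770, 4.5111)

At (-2, 2): F = (53.0000, -2.0000).
Jacobian J = [[4·u·v + 8·u - 4, 2·u^2 + 8·v], [-2·u + v - 2, u + 1]].
At the point, J = [[-36.0000, 24.0000], [4.0000, -1.0000]] (det J = -60.0000).
Solving J·Δ = −F gives Δ = (-0.0833, -2.3333).
Then the next iterate is (u, v)₁ = (-2.0833, -0.3333).
Round to (-2.0833, -0.3333) and repeat: F = (20.244975, 0.187525), J = [[-17.888944, 6.013878], [1.8333, -1.0833]].
Δ = (2.7603, 4.8444), so (u, v)₂ = (0.6770, 4.5111).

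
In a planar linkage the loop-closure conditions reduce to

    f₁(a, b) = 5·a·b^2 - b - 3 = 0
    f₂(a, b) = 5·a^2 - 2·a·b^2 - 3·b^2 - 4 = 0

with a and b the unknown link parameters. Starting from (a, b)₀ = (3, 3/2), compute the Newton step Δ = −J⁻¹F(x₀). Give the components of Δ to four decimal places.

(-1.1943, -0.3594)

At (3, 3/2): F = (29.2500, 20.7500).
Jacobian J = [[5·b^2, 10·a·b - 1], [10·a - 2·b^2, -4·a·b - 6·b]].
At the point, J = [[11.2500, 44.0000], [25.5000, -27.0000]] (det J = -1425.7500).
Solving J·Δ = −F gives Δ = (-1.1943, -0.3594).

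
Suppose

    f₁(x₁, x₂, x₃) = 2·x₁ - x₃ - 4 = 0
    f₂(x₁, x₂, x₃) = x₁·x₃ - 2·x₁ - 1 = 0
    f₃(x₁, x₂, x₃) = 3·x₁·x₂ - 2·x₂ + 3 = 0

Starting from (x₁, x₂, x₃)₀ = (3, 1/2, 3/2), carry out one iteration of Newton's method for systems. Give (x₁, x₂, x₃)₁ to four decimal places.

At (3, 1/2, 3/2): F = (0.5000, -2.5000, 6.5000).
Jacobian J = [[2, 0, -1], [x₃ - 2, 0, x₁], [3·x₂, 3·x₁ - 2, 0]].
At the point, J = [[2.0000, 0.0000, -1.0000], [-0.5000, 0.0000, 3.0000], [1.5000, 7.0000, 0.0000]] (det J = -38.5000).
Solving J·Δ = −F gives Δ = (0.1818, -0.9675, 0.8636).
Then the next iterate is (x₁, x₂, x₃)₁ = (3.1818, -0.4675, 2.3636).

(3.1818, -0.4675, 2.3636)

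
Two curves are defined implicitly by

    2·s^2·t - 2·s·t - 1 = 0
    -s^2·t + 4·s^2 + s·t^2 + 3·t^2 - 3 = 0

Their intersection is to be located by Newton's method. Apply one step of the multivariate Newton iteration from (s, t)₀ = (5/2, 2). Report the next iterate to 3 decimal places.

(2.607, -0.095)

At (5/2, 2): F = (14.000, 31.500).
Jacobian J = [[4·s·t - 2·t, 2·s^2 - 2·s], [-2·s·t + 8·s + t^2, -s^2 + 2·s·t + 6·t]].
At the point, J = [[16.000, 7.500], [14.000, 15.750]] (det J = 147.000).
Solving J·Δ = −F gives Δ = (0.107, -2.095).
Then the next iterate is (s, t)₁ = (2.607, -0.095).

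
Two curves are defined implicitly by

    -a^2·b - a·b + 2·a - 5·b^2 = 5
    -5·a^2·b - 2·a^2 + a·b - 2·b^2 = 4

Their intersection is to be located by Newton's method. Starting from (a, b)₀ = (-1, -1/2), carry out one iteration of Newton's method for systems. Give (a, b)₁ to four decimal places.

At (-1, -1/2): F = (-8.2500, -3.5000).
Jacobian J = [[-2·a·b - b + 2, -a^2 - a - 10·b], [-10·a·b - 4·a + b, -5·a^2 + a - 4·b]].
At the point, J = [[1.5000, 5.0000], [-1.5000, -4.0000]] (det J = 1.5000).
Solving J·Δ = −F gives Δ = (-33.6667, 11.7500).
Then the next iterate is (a, b)₁ = (-34.6667, 11.2500).

(-34.6667, 11.2500)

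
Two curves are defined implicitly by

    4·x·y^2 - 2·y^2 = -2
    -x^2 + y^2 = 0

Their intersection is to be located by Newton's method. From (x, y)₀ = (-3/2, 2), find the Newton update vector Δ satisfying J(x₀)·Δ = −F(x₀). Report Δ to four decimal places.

At (-3/2, 2): F = (-30.0000, 1.7500).
Jacobian J = [[4·y^2, 8·x·y - 4·y], [-2·x, 2·y]].
At the point, J = [[16.0000, -32.0000], [3.0000, 4.0000]] (det J = 160.0000).
Solving J·Δ = −F gives Δ = (0.4000, -0.7375).

(0.4000, -0.7375)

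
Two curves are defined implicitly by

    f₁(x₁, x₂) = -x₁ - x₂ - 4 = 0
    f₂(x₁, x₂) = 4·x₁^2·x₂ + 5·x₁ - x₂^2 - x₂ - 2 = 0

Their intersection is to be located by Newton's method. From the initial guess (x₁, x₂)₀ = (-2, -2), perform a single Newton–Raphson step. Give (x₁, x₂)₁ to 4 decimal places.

(0.5556, -4.5556)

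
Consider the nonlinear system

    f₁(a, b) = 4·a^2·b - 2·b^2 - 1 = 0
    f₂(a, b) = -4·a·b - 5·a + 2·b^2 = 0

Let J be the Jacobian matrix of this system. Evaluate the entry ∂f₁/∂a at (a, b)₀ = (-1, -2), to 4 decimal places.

∂f₁/∂a = 8·a·b.
At (-1, -2) this is 16.0000.

16.0000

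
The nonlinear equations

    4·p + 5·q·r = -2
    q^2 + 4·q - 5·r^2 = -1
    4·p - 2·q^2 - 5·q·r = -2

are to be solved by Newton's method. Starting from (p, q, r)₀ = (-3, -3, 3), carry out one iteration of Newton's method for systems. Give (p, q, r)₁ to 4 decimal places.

(-0.1250, -1.7500, 1.3500)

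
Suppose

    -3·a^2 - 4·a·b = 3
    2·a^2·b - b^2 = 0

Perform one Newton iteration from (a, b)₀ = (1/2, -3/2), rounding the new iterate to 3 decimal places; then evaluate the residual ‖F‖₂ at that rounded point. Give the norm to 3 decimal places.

32.028

At (1/2, -3/2): F = (-0.750, -3.000).
Jacobian J = [[-6·a - 4·b, -4·a], [4·a·b, 2·a^2 - 2·b]].
At the point, J = [[3.000, -2.000], [-3.000, 3.500]] (det J = 4.500).
Solving J·Δ = −F gives Δ = (1.917, 2.500).
Then the next iterate is (a, b)₁ = (2.417, 1.000).
Re-evaluating at (2.417, 1.000): F = (-30.19367, 10.68378), so ‖F‖₂ = 32.028.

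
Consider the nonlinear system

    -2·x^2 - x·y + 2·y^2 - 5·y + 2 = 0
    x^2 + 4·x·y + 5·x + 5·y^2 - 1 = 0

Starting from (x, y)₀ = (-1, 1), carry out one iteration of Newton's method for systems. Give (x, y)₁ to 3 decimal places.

(-0.333, 0.889)

At (-1, 1): F = (-2.000, -4.000).
Jacobian J = [[-4·x - y, -x + 4·y - 5], [2·x + 4·y + 5, 4·x + 10·y]].
At the point, J = [[3.000, 0.000], [7.000, 6.000]] (det J = 18.000).
Solving J·Δ = −F gives Δ = (0.667, -0.111).
Then the next iterate is (x, y)₁ = (-0.333, 0.889).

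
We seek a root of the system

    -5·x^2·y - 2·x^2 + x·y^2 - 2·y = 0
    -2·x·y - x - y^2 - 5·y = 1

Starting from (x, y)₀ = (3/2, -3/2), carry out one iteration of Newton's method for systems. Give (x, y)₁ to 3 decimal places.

(2.100, 0.190)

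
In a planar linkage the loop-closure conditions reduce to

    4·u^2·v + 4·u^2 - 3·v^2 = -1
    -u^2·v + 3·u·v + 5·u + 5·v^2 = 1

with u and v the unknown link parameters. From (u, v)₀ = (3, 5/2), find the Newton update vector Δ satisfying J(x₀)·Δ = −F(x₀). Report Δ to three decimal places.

(-0.816, -1.892)

At (3, 5/2): F = (108.250, 45.250).
Jacobian J = [[8·u·v + 8·u, 4·u^2 - 6·v], [-2·u·v + 3·v + 5, -u^2 + 3·u + 10·v]].
At the point, J = [[84.000, 21.000], [-2.500, 25.000]] (det J = 2152.500).
Solving J·Δ = −F gives Δ = (-0.816, -1.892).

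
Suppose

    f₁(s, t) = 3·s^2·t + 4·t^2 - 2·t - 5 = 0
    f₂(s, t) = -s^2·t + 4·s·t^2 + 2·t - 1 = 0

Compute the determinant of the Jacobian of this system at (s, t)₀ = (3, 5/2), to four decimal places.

1935.0000

J = [[6·s·t, 3·s^2 + 8·t - 2], [-2·s·t + 4·t^2, -s^2 + 8·s·t + 2]].
At the point, J = [[45.0000, 45.0000], [10.0000, 53.0000]].
det J = 1935.0000.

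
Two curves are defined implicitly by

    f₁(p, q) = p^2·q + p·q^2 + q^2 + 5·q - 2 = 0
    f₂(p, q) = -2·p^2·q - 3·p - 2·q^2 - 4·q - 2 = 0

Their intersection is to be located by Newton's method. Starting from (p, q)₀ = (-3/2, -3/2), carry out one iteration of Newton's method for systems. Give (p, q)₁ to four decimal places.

(-0.8298, -0.4170)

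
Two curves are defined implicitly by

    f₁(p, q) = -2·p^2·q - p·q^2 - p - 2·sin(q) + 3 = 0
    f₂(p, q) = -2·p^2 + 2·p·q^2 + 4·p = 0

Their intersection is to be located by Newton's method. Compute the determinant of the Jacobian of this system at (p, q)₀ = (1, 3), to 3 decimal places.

J = [[-4·p·q - q^2 - 1, -2·p^2 - 2·p·q - 2·cos(q)], [-4·p + 2·q^2 + 4, 4·p·q]].
At the point, J = [[-22.000, -6.02002], [18.000, 12.000]].
det J = -155.640.

-155.640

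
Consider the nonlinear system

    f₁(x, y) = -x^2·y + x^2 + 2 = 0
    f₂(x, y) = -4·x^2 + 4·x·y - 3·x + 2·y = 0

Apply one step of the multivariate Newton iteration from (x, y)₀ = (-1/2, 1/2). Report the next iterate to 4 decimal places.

At (-1/2, 1/2): F = (2.1250, 0.5000).
Jacobian J = [[-2·x·y + 2·x, -x^2], [-8·x + 4·y - 3, 4·x + 2]].
At the point, J = [[-0.5000, -0.2500], [3.0000, 0.0000]] (det J = 0.7500).
Solving J·Δ = −F gives Δ = (-0.1667, 8.8333).
Then the next iterate is (x, y)₁ = (-0.6667, 9.3333).

(-0.6667, 9.3333)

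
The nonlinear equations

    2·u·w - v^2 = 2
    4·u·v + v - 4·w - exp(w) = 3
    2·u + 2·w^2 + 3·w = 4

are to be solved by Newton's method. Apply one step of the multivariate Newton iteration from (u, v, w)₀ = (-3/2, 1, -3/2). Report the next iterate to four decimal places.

(-0.5048, 2.7620, -3.1699)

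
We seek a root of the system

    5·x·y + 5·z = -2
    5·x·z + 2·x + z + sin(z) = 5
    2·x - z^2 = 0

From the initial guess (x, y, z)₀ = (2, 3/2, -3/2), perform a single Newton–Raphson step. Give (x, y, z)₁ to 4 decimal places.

(0.0625, 1.6489, -0.7917)

At (2, 3/2, -3/2): F = (9.5000, -18.497495, 1.7500).
Jacobian J = [[5·y, 5·x, 5], [5·z + 2, 0, 5·x + cos(z) + 1], [2, 0, -2·z]].
At the point, J = [[7.5000, 10.0000, 5.0000], [-5.5000, 0.0000, 11.070737], [2.0000, 0.0000, 3.0000]] (det J = 386.414744).
Solving J·Δ = −F gives Δ = (-1.9375, 0.1489, 0.7083).
Then the next iterate is (x, y, z)₁ = (0.0625, 1.6489, -0.7917).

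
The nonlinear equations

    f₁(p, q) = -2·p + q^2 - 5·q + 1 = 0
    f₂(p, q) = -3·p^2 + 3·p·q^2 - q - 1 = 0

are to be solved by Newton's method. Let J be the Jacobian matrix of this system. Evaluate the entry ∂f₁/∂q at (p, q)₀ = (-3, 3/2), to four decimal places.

-2.0000

∂f₁/∂q = 2·q - 5.
At (-3, 3/2) this is -2.0000.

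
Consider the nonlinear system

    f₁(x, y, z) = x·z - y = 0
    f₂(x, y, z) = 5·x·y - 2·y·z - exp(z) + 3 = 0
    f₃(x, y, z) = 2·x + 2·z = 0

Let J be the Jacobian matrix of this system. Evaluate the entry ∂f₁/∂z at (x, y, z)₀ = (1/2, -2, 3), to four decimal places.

∂f₁/∂z = x.
At (1/2, -2, 3) this is 0.5000.

0.5000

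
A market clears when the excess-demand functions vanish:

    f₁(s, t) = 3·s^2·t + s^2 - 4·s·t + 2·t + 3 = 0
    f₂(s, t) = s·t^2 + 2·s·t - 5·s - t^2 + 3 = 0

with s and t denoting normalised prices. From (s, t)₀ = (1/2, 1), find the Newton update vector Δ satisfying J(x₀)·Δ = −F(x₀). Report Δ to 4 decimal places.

At (1/2, 1): F = (4.0000, 1.0000).
Jacobian J = [[6·s·t + 2·s - 4·t, 3·s^2 - 4·s + 2], [t^2 + 2·t - 5, 2·s·t + 2·s - 2·t]].
At the point, J = [[0.0000, 0.7500], [-2.0000, 0.0000]] (det J = 1.5000).
Solving J·Δ = −F gives Δ = (0.5000, -5.3333).

(0.5000, -5.3333)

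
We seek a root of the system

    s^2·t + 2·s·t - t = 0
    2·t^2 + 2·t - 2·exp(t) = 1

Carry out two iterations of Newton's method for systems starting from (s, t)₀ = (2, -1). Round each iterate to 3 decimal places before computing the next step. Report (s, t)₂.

(0.430, -1.496)

At (2, -1): F = (-7.000, -1.73576).
Jacobian J = [[2·s·t + 2·t, s^2 + 2·s - 1], [0, 4·t - 2·exp(t) + 2]].
At the point, J = [[-6.000, 7.000], [0.000, -2.73576]] (det J = 16.41455).
Solving J·Δ = −F gives Δ = (-1.907, -0.634).
Then the next iterate is (s, t)₁ = (0.093, -1.634).
Round to (0.093, -1.634) and repeat: F = (1.31594, 0.68162), J = [[-3.57192, -0.80535], [0.000, -4.92629]].
Δ = (0.337, 0.138), so (s, t)₂ = (0.430, -1.496).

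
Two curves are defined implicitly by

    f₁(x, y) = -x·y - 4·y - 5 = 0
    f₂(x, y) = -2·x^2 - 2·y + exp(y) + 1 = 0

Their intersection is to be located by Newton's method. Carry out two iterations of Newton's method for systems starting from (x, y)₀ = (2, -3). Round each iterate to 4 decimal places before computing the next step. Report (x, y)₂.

(1.2880, -0.9499)

At (2, -3): F = (13.0000, -0.950213).
Jacobian J = [[-y, -x - 4], [-4·x, exp(y) - 2]].
At the point, J = [[3.0000, -6.0000], [-8.0000, -1.950213]] (det J = -53.850639).
Solving J·Δ = −F gives Δ = (-0.5767, 1.8783).
Then the next iterate is (x, y)₁ = (1.4233, -1.1217).
Round to (1.4233, -1.1217) and repeat: F = (1.083316, -0.482440), J = [[1.1217, -5.4233], [-5.6932, -1.674274]].
Δ = (-0.1353, 0.1718), so (x, y)₂ = (1.2880, -0.9499).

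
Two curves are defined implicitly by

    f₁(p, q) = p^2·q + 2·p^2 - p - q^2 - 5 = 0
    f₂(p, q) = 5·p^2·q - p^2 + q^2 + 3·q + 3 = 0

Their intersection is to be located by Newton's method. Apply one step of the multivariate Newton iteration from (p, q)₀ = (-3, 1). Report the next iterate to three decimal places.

(-1.850, 0.692)

At (-3, 1): F = (24.000, 43.000).
Jacobian J = [[2·p·q + 4·p - 1, p^2 - 2·q], [10·p·q - 2·p, 5·p^2 + 2·q + 3]].
At the point, J = [[-19.000, 7.000], [-24.000, 50.000]] (det J = -782.000).
Solving J·Δ = −F gives Δ = (1.150, -0.308).
Then the next iterate is (p, q)₁ = (-1.850, 0.692).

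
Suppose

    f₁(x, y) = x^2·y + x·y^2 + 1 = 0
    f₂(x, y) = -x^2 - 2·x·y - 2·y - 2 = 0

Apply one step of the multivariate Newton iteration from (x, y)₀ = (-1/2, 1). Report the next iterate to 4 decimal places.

(-4.7500, 2.0000)

At (-1/2, 1): F = (0.7500, -3.2500).
Jacobian J = [[2·x·y + y^2, x^2 + 2·x·y], [-2·x - 2·y, -2·x - 2]].
At the point, J = [[0.0000, -0.7500], [-1.0000, -1.0000]] (det J = -0.7500).
Solving J·Δ = −F gives Δ = (-4.2500, 1.0000).
Then the next iterate is (x, y)₁ = (-4.7500, 2.0000).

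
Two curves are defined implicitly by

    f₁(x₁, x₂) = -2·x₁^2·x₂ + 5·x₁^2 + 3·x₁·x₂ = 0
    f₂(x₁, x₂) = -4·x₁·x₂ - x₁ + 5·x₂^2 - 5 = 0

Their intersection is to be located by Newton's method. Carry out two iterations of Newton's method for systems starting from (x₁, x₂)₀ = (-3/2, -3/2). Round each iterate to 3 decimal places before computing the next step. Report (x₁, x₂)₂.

(-0.299, -1.083)

At (-3/2, -3/2): F = (24.750, -1.250).
Jacobian J = [[-4·x₁·x₂ + 10·x₁ + 3·x₂, -2·x₁^2 + 3·x₁], [-4·x₂ - 1, -4·x₁ + 10·x₂]].
At the point, J = [[-28.500, -9.000], [5.000, -9.000]] (det J = 301.500).
Solving J·Δ = −F gives Δ = (0.776, 0.292).
Then the next iterate is (x₁, x₂)₁ = (-0.724, -1.208).
Round to (-0.724, -1.208) and repeat: F = (6.51107, -0.47805), J = [[-14.36237, -3.22035], [3.832, -9.184]].
Δ = (0.425, 0.125), so (x₁, x₂)₂ = (-0.299, -1.083).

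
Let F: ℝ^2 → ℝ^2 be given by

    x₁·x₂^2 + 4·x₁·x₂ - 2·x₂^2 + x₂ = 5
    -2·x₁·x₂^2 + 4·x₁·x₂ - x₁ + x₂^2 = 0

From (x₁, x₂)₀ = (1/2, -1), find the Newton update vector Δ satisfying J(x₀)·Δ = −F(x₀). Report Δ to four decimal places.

(0.1111, 1.6389)

At (1/2, -1): F = (-9.5000, -2.5000).
Jacobian J = [[x₂^2 + 4·x₂, 2·x₁·x₂ + 4·x₁ - 4·x₂ + 1], [-2·x₂^2 + 4·x₂ - 1, -4·x₁·x₂ + 4·x₁ + 2·x₂]].
At the point, J = [[-3.0000, 6.0000], [-7.0000, 2.0000]] (det J = 36.0000).
Solving J·Δ = −F gives Δ = (0.1111, 1.6389).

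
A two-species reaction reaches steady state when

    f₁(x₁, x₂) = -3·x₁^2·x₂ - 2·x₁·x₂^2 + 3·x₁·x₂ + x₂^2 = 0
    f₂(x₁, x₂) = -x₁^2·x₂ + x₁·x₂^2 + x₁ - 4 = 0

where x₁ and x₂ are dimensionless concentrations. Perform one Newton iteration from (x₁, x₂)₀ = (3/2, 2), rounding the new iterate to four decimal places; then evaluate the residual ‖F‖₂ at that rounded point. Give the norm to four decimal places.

2.2247

At (3/2, 2): F = (-12.5000, -1.0000).
Jacobian J = [[-6·x₁·x₂ - 2·x₂^2 + 3·x₂, -3·x₁^2 - 4·x₁·x₂ + 3·x₁ + 2·x₂], [-2·x₁·x₂ + x₂^2 + 1, -x₁^2 + 2·x₁·x₂]].
At the point, J = [[-20.0000, -10.2500], [-1.0000, 3.7500]] (det J = -85.2500).
Solving J·Δ = −F gives Δ = (-0.6701, 0.0880).
Then the next iterate is (x₁, x₂)₁ = (0.8299, 2.0880).
Re-evaluating at (0.8299, 2.0880): F = (-1.992295, -0.990025), so ‖F‖₂ = 2.2247.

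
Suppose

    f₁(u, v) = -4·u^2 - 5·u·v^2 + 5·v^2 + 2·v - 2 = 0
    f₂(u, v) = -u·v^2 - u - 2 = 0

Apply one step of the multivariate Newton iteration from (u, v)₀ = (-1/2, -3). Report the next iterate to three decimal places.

(-0.651, -1.495)

At (-1/2, -3): F = (58.500, 3.000).
Jacobian J = [[-8·u - 5·v^2, -10·u·v + 10·v + 2], [-v^2 - 1, -2·u·v]].
At the point, J = [[-41.000, -43.000], [-10.000, -3.000]] (det J = -307.000).
Solving J·Δ = −F gives Δ = (-0.151, 1.505).
Then the next iterate is (u, v)₁ = (-0.651, -1.495).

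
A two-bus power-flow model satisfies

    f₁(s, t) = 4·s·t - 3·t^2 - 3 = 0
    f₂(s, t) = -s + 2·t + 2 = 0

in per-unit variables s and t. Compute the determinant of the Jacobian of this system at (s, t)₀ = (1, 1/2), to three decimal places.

5.000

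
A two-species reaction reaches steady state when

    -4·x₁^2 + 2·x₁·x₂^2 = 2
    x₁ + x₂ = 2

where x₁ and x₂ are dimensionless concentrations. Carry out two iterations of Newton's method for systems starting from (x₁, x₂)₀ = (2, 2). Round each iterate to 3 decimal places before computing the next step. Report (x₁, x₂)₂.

At (2, 2): F = (-2.000, 2.000).
Jacobian J = [[-8·x₁ + 2·x₂^2, 4·x₁·x₂], [1, 1]].
At the point, J = [[-8.000, 16.000], [1.000, 1.000]] (det J = -24.000).
Solving J·Δ = −F gives Δ = (-1.417, -0.583).
Then the next iterate is (x₁, x₂)₁ = (0.583, 1.417).
Round to (0.583, 1.417) and repeat: F = (-1.01836, 0.000), J = [[-0.64822, 3.30444], [1.000, 1.000]].
Δ = (-0.258, 0.258), so (x₁, x₂)₂ = (0.325, 1.675).

(0.325, 1.675)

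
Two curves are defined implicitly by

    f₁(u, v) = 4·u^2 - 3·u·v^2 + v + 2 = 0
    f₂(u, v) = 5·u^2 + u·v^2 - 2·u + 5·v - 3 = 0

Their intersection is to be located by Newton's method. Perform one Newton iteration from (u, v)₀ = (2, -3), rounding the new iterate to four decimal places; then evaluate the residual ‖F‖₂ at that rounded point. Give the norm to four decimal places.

10.7355

At (2, -3): F = (-39.0000, 16.0000).
Jacobian J = [[8·u - 3·v^2, -6·u·v + 1], [10·u + v^2 - 2, 2·u·v + 5]].
At the point, J = [[-11.0000, 37.0000], [27.0000, -7.0000]] (det J = -922.0000).
Solving J·Δ = −F gives Δ = (-0.3460, 0.9512).
Then the next iterate is (u, v)₁ = (1.6540, -2.0488).
Re-evaluating at (1.6540, -2.0488): F = (-9.934335, 4.069380), so ‖F‖₂ = 10.7355.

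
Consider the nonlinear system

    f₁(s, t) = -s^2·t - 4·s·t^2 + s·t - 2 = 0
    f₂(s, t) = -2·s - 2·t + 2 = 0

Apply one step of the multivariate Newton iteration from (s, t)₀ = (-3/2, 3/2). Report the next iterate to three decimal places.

At (-3/2, 3/2): F = (5.875, 2.000).
Jacobian J = [[-2·s·t - 4·t^2 + t, -s^2 - 8·s·t + s], [-2, -2]].
At the point, J = [[-3.000, 14.250], [-2.000, -2.000]] (det J = 34.500).
Solving J·Δ = −F gives Δ = (1.167, -0.167).
Then the next iterate is (s, t)₁ = (-0.333, 1.333).

(-0.333, 1.333)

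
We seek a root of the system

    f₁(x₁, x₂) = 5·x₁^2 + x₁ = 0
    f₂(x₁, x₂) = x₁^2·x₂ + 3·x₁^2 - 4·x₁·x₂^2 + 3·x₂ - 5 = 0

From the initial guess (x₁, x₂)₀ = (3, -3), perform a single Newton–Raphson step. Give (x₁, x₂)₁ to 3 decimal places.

(1.452, -2.211)

At (3, -3): F = (48.000, -122.000).
Jacobian J = [[10·x₁ + 1, 0], [2·x₁·x₂ + 6·x₁ - 4·x₂^2, x₁^2 - 8·x₁·x₂ + 3]].
At the point, J = [[31.000, 0.000], [-36.000, 84.000]] (det J = 2604.000).
Solving J·Δ = −F gives Δ = (-1.548, 0.789).
Then the next iterate is (x₁, x₂)₁ = (1.452, -2.211).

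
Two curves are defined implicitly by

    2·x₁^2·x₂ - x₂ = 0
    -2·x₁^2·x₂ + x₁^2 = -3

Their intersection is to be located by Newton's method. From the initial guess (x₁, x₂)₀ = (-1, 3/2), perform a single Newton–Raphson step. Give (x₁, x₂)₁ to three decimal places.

(-0.500, 3.000)

At (-1, 3/2): F = (1.500, 1.000).
Jacobian J = [[4·x₁·x₂, 2·x₁^2 - 1], [-4·x₁·x₂ + 2·x₁, -2·x₁^2]].
At the point, J = [[-6.000, 1.000], [4.000, -2.000]] (det J = 8.000).
Solving J·Δ = −F gives Δ = (0.500, 1.500).
Then the next iterate is (x₁, x₂)₁ = (-0.500, 3.000).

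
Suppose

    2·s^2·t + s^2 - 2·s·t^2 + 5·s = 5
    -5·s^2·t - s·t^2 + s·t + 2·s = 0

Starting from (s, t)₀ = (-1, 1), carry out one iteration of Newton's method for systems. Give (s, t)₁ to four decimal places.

At (-1, 1): F = (-5.0000, -7.0000).
Jacobian J = [[4·s·t + 2·s - 2·t^2 + 5, 2·s^2 - 4·s·t], [-10·s·t - t^2 + t + 2, -5·s^2 - 2·s·t + s]].
At the point, J = [[-3.0000, 6.0000], [12.0000, -4.0000]] (det J = -60.0000).
Solving J·Δ = −F gives Δ = (1.0333, 1.3500).
Then the next iterate is (s, t)₁ = (0.0333, 2.3500).

(0.0333, 2.3500)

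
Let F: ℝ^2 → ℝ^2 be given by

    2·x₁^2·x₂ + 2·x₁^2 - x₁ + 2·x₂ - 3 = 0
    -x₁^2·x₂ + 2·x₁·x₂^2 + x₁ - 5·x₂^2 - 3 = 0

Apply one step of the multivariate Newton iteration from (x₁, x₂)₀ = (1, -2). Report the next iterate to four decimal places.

At (1, -2): F = (-10.0000, -12.0000).
Jacobian J = [[4·x₁·x₂ + 4·x₁ - 1, 2·x₁^2 + 2], [-2·x₁·x₂ + 2·x₂^2 + 1, -x₁^2 + 4·x₁·x₂ - 10·x₂]].
At the point, J = [[-5.0000, 4.0000], [13.0000, 11.0000]] (det J = -107.0000).
Solving J·Δ = −F gives Δ = (-0.5794, 1.7757).
Then the next iterate is (x₁, x₂)₁ = (0.4206, -0.2243).

(0.4206, -0.2243)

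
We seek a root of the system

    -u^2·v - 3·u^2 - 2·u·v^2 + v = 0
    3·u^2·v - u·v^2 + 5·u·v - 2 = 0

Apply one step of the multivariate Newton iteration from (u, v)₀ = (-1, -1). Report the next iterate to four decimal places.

(0.0000, -0.7500)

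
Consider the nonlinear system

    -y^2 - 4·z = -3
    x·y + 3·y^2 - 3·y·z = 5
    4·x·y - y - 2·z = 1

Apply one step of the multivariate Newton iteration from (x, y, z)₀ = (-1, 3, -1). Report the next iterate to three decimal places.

(-0.092, 1.949, 0.077)

At (-1, 3, -1): F = (-2.000, 28.000, -14.000).
Jacobian J = [[0, -2·y, -4], [y, x + 6·y - 3·z, -3·y], [4·y, 4·x - 1, -2]].
At the point, J = [[0.000, -6.000, -4.000], [3.000, 20.000, -9.000], [12.000, -5.000, -2.000]] (det J = 1632.000).
Solving J·Δ = −F gives Δ = (0.908, -1.051, 1.077).
Then the next iterate is (x, y, z)₁ = (-0.092, 1.949, 0.077).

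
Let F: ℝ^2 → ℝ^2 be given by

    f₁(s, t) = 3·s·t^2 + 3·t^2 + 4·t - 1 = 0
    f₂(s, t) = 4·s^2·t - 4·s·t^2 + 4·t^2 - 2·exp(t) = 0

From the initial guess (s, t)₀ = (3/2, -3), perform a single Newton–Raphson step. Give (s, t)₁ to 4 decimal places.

At (3/2, -3): F = (54.5000, -45.099574).
Jacobian J = [[3·t^2, 6·s·t + 6·t + 4], [8·s·t - 4·t^2, 4·s^2 - 8·s·t + 8·t - 2·exp(t)]].
At the point, J = [[27.0000, -41.0000], [-72.0000, 20.900426]] (det J = -2387.688502).
Solving J·Δ = −F gives Δ = (-0.2974, 1.1334).
Then the next iterate is (s, t)₁ = (1.2026, -1.8666).

(1.2026, -1.8666)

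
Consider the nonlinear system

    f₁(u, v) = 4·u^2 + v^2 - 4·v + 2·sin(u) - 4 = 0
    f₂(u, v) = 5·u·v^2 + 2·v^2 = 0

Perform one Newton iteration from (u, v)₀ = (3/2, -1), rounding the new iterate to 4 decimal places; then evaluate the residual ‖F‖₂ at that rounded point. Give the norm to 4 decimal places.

3.5905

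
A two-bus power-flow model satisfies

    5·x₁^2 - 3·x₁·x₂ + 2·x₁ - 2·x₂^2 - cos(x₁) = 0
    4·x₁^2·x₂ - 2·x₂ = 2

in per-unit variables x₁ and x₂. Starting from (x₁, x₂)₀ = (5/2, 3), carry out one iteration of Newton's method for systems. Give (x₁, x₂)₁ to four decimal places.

(1.7319, 2.0906)

At (5/2, 3): F = (-3.448856, 67.0000).
Jacobian J = [[10·x₁ - 3·x₂ + sin(x₁) + 2, -3·x₁ - 4·x₂], [8·x₁·x₂, 4·x₁^2 - 2]].
At the point, J = [[18.598472, -19.5000], [60.0000, 23.0000]] (det J = 1597.764859).
Solving J·Δ = −F gives Δ = (-0.7681, -0.9094).
Then the next iterate is (x₁, x₂)₁ = (1.7319, 2.0906).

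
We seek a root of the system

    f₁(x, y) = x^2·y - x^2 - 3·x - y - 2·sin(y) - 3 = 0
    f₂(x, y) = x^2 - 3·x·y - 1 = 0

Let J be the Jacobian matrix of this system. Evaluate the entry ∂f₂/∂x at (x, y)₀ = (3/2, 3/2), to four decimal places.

∂f₂/∂x = 2·x - 3·y.
At (3/2, 3/2) this is -1.5000.

-1.5000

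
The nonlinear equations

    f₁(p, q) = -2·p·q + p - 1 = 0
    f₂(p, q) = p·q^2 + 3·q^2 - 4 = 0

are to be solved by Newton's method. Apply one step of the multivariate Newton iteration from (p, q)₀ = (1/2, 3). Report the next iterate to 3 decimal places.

At (1/2, 3): F = (-3.500, 27.500).
Jacobian J = [[-2·q + 1, -2·p], [q^2, 2·p·q + 6·q]].
At the point, J = [[-5.000, -1.000], [9.000, 21.000]] (det J = -96.000).
Solving J·Δ = −F gives Δ = (-0.479, -1.104).
Then the next iterate is (p, q)₁ = (0.021, 1.896).

(0.021, 1.896)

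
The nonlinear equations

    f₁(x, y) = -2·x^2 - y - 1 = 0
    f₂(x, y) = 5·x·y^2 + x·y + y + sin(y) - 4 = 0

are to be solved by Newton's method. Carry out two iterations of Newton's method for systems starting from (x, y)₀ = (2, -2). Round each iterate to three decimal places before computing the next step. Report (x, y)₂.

At (2, -2): F = (-7.000, 29.09070).
Jacobian J = [[-4·x, -1], [5·y^2 + y, 10·x·y + x + cos(y) + 1]].
At the point, J = [[-8.000, -1.000], [18.000, -37.41615]] (det J = 317.32917).
Solving J·Δ = −F gives Δ = (-0.917, 0.336).
Then the next iterate is (x, y)₁ = (1.083, -1.664).
Round to (1.083, -1.664) and repeat: F = (-1.68178, 6.53180), J = [[-4.332, -1.000], [12.18048, -16.03119]].
Δ = (-0.410, 0.096), so (x, y)₂ = (0.673, -1.568).

(0.673, -1.568)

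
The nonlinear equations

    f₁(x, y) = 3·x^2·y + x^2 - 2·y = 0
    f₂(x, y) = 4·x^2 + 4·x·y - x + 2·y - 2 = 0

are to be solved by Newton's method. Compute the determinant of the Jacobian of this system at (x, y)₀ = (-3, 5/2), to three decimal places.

885.000

J = [[6·x·y + 2·x, 3·x^2 - 2], [8·x + 4·y - 1, 4·x + 2]].
At the point, J = [[-51.000, 25.000], [-15.000, -10.000]].
det J = 885.000.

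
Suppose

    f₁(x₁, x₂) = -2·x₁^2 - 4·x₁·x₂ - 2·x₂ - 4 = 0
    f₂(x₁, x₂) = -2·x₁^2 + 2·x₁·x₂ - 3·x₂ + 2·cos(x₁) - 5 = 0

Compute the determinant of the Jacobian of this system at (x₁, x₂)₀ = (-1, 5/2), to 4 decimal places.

J = [[-4·x₁ - 4·x₂, -4·x₁ - 2], [-4·x₁ + 2·x₂ - 2·sin(x₁), 2·x₁ - 3]].
At the point, J = [[-6.0000, 2.0000], [10.682942, -5.0000]].
det J = 8.6341.

8.6341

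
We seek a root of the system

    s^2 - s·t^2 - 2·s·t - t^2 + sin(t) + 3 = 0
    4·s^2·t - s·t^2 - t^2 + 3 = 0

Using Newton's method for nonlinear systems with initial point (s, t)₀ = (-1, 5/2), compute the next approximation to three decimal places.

(0.059, 6.202)

At (-1, 5/2): F = (9.59847, 13.000).
Jacobian J = [[2·s - t^2 - 2·t, -2·s·t - 2·s - 2·t + cos(t)], [8·s·t - t^2, 4·s^2 - 2·s·t - 2·t]].
At the point, J = [[-13.250, 1.19886], [-26.250, 4.000]] (det J = -21.53002).
Solving J·Δ = −F gives Δ = (1.059, 3.702).
Then the next iterate is (s, t)₁ = (0.059, 6.202).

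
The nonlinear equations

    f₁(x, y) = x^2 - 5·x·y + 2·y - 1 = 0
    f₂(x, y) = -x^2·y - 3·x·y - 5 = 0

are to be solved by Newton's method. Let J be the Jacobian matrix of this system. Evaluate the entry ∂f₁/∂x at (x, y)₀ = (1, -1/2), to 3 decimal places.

4.500

∂f₁/∂x = 2·x - 5·y.
At (1, -1/2) this is 4.500.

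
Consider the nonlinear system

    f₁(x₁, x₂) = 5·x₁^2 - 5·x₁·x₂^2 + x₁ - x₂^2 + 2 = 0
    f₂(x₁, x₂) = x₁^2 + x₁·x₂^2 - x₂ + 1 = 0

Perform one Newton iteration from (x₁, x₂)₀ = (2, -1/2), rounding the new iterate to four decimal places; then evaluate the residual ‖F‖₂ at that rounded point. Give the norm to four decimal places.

At (2, -1/2): F = (21.2500, 6.0000).
Jacobian J = [[10·x₁ - 5·x₂^2 + 1, -10·x₁·x₂ - 2·x₂], [2·x₁ + x₂^2, 2·x₁·x₂ - 1]].
At the point, J = [[19.7500, 11.0000], [4.2500, -3.0000]] (det J = -106.0000).
Solving J·Δ = −F gives Δ = (-1.2241, 0.2659).
Then the next iterate is (x₁, x₂)₁ = (0.7759, -0.2341).
Re-evaluating at (0.7759, -0.2341): F = (5.518594, 1.878642), so ‖F‖₂ = 5.8296.

5.8296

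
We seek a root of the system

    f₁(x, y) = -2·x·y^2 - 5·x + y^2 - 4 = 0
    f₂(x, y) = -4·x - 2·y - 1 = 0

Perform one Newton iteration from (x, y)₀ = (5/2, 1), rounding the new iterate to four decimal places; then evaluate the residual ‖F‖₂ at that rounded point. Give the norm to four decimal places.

At (5/2, 1): F = (-20.5000, -13.0000).
Jacobian J = [[-2·y^2 - 5, -4·x·y + 2·y], [-4, -2]].
At the point, J = [[-7.0000, -8.0000], [-4.0000, -2.0000]] (det J = -18.0000).
Solving J·Δ = −F gives Δ = (-3.5000, 0.5000).
Then the next iterate is (x, y)₁ = (-1.0000, 1.5000).
Re-evaluating at (-1.0000, 1.5000): F = (7.7500, 0.0000), so ‖F‖₂ = 7.7500.

7.7500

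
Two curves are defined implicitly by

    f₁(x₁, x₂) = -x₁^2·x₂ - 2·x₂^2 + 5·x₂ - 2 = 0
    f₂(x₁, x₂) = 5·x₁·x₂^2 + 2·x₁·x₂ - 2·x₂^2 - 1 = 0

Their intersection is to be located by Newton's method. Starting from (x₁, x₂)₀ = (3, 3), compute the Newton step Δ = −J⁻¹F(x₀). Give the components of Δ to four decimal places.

At (3, 3): F = (-32.0000, 134.0000).
Jacobian J = [[-2·x₁·x₂, -x₁^2 - 4·x₂ + 5], [5·x₂^2 + 2·x₂, 10·x₁·x₂ + 2·x₁ - 4·x₂]].
At the point, J = [[-18.0000, -16.0000], [51.0000, 84.0000]] (det J = -696.0000).
Solving J·Δ = −F gives Δ = (-0.7816, -1.1207).

(-0.7816, -1.1207)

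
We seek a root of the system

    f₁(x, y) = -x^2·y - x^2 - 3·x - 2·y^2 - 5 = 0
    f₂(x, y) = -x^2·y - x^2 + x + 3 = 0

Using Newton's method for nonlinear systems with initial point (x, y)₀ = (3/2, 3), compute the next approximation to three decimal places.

(1.646, 0.285)

At (3/2, 3): F = (-36.500, -4.500).
Jacobian J = [[-2·x·y - 2·x - 3, -x^2 - 4·y], [-2·x·y - 2·x + 1, -x^2]].
At the point, J = [[-15.000, -14.250], [-11.000, -2.250]] (det J = -123.000).
Solving J·Δ = −F gives Δ = (0.146, -2.715).
Then the next iterate is (x, y)₁ = (1.646, 0.285).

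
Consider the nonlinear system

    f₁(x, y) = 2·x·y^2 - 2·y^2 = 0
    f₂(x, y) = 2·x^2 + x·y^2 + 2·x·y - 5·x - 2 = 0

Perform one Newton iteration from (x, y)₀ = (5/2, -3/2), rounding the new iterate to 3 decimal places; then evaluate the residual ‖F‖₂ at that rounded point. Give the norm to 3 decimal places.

16.966

At (5/2, -3/2): F = (6.750, -3.875).
Jacobian J = [[2·y^2, 4·x·y - 4·y], [4·x + y^2 + 2·y - 5, 2·x·y + 2·x]].
At the point, J = [[4.500, -9.000], [4.250, -2.500]] (det J = 27.000).
Solving J·Δ = −F gives Δ = (1.917, 1.708).
Then the next iterate is (x, y)₁ = (4.417, 0.208).
Re-evaluating at (4.417, 0.208): F = (0.29567, 16.96335), so ‖F‖₂ = 16.966.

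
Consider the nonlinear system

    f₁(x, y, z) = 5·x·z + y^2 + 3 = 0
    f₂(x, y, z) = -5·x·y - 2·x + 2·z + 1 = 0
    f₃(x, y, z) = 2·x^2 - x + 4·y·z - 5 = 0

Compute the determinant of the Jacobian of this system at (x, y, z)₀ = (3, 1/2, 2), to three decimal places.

J = [[5·z, 2·y, 5·x], [-5·y - 2, -5·x, 2], [4·x - 1, 4·z, 4·y]].
At the point, J = [[10.000, 1.000, 15.000], [-4.500, -15.000, 2.000], [11.000, 8.000, 2.000]].
det J = 1506.000.

1506.000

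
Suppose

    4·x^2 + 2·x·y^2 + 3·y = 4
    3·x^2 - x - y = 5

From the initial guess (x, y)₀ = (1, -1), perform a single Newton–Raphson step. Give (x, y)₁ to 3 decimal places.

At (1, -1): F = (-1.000, -2.000).
Jacobian J = [[8·x + 2·y^2, 4·x·y + 3], [6·x - 1, -1]].
At the point, J = [[10.000, -1.000], [5.000, -1.000]] (det J = -5.000).
Solving J·Δ = −F gives Δ = (-0.200, -3.000).
Then the next iterate is (x, y)₁ = (0.800, -4.000).

(0.800, -4.000)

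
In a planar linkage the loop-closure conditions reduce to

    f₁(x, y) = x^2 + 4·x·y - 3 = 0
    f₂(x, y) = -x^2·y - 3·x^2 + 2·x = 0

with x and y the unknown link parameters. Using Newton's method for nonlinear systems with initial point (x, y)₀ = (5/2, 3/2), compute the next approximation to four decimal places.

(1.6399, 0.6211)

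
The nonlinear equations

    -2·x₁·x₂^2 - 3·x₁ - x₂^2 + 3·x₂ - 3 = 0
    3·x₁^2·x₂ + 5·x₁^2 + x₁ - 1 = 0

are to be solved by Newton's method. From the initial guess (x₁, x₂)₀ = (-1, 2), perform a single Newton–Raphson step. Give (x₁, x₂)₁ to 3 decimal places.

At (-1, 2): F = (10.000, 9.000).
Jacobian J = [[-2·x₂^2 - 3, -4·x₁·x₂ - 2·x₂ + 3], [6·x₁·x₂ + 10·x₁ + 1, 3·x₁^2]].
At the point, J = [[-11.000, 7.000], [-21.000, 3.000]] (det J = 114.000).
Solving J·Δ = −F gives Δ = (0.289, -0.974).
Then the next iterate is (x₁, x₂)₁ = (-0.711, 1.026).

(-0.711, 1.026)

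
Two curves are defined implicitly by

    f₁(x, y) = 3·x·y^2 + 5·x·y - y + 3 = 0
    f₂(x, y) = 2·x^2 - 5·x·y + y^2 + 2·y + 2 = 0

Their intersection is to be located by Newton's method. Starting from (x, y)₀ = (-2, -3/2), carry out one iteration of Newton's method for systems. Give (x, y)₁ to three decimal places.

(27.000, 0.750)

At (-2, -3/2): F = (6.000, -5.750).
Jacobian J = [[3·y^2 + 5·y, 6·x·y + 5·x - 1], [4·x - 5·y, -5·x + 2·y + 2]].
At the point, J = [[-0.750, 7.000], [-0.500, 9.000]] (det J = -3.250).
Solving J·Δ = −F gives Δ = (29.000, 2.250).
Then the next iterate is (x, y)₁ = (27.000, 0.750).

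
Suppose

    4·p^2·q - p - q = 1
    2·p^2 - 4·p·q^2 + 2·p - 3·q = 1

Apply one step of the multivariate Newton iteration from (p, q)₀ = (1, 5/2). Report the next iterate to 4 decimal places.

(0.9000, 1.3000)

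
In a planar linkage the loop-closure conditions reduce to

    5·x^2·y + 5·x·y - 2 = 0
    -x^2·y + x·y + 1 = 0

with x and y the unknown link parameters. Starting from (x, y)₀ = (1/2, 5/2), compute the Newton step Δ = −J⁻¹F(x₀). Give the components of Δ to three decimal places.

At (1/2, 5/2): F = (7.375, 1.625).
Jacobian J = [[10·x·y + 5·y, 5·x^2 + 5·x], [-2·x·y + y, -x^2 + x]].
At the point, J = [[25.000, 3.750], [0.000, 0.250]] (det J = 6.250).
Solving J·Δ = −F gives Δ = (0.680, -6.500).

(0.680, -6.500)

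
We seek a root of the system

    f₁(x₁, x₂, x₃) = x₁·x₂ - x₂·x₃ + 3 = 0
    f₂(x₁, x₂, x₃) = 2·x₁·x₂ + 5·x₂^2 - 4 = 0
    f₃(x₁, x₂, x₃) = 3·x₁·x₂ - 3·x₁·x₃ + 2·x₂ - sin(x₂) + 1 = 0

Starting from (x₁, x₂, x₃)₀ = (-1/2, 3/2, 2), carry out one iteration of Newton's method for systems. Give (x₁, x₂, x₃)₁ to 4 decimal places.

At (-1/2, 3/2, 2): F = (-0.7500, 5.7500, 3.752505).
Jacobian J = [[x₂, x₁ - x₃, -x₂], [2·x₂, 2·x₁ + 10·x₂, 0], [3·x₂ - 3·x₃, 3·x₁ - cos(x₂) + 2, -3·x₁]].
At the point, J = [[1.5000, -2.5000, -1.5000], [3.0000, 14.0000, 0.0000], [-1.5000, 0.429263, 1.5000]] (det J = 9.318317).
Solving J·Δ = −F gives Δ = (-8.6832, 1.4500, -11.5998).
Then the next iterate is (x₁, x₂, x₃)₁ = (-9.1832, 2.9500, -9.5998).

(-9.1832, 2.9500, -9.5998)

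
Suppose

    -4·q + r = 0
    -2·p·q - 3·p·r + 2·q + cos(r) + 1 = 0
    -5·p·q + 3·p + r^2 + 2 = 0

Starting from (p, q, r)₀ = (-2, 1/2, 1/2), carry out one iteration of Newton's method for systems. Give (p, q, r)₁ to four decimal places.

(1.0381, 0.1951, 0.7803)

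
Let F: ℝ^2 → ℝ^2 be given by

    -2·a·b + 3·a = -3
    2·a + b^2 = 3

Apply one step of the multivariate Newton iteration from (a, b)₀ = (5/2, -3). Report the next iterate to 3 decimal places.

At (5/2, -3): F = (25.500, 11.000).
Jacobian J = [[-2·b + 3, -2·a], [2, 2·b]].
At the point, J = [[9.000, -5.000], [2.000, -6.000]] (det J = -44.000).
Solving J·Δ = −F gives Δ = (-2.227, 1.091).
Then the next iterate is (a, b)₁ = (0.273, -1.909).

(0.273, -1.909)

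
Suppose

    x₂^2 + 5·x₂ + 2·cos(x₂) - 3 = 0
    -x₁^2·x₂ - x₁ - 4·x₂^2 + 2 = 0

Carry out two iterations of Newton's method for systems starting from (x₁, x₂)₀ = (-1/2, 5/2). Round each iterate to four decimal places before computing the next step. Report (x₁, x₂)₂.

At (-1/2, 5/2): F = (14.147713, -23.1250).
Jacobian J = [[0, 2·x₂ - 2·sin(x₂) + 5], [-2·x₁·x₂ - 1, -x₁^2 - 8·x₂]].
At the point, J = [[0.0000, 8.803056], [1.5000, -20.2500]] (det J = -13.204584).
Solving J·Δ = −F gives Δ = (-6.2797, -1.6071).
Then the next iterate is (x₁, x₂)₁ = (-6.7797, 0.8929).
Round to (-6.7797, 0.8929) and repeat: F = (3.516082, -35.450934), J = [[0.0000, 5.228012], [11.107188, -53.107532]].
Δ = (-0.0240, -0.6725), so (x₁, x₂)₂ = (-6.8037, 0.2204).

(-6.8037, 0.2204)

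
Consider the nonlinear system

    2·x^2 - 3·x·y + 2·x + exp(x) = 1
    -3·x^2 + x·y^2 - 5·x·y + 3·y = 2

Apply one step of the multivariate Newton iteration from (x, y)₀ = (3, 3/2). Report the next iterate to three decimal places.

(1.487, -0.188)

At (3, 3/2): F = (29.58554, -40.250).
Jacobian J = [[4·x - 3·y + exp(x) + 2, -3·x], [-6·x + y^2 - 5·y, 2·x·y - 5·x + 3]].
At the point, J = [[29.58554, -9.000], [-23.250, -3.000]] (det J = -298.00661).
Solving J·Δ = −F gives Δ = (-1.513, -1.688).
Then the next iterate is (x, y)₁ = (1.487, -0.188).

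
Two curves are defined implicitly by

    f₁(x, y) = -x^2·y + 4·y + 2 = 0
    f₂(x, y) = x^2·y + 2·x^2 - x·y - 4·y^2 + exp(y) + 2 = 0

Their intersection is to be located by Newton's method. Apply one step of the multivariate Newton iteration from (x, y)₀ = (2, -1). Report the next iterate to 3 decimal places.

At (2, -1): F = (2.000, 4.36788).
Jacobian J = [[-2·x·y, -x^2 + 4], [2·x·y + 4·x - y, x^2 - x - 8·y + exp(y)]].
At the point, J = [[4.000, 0.000], [5.000, 10.36788]] (det J = 41.47152).
Solving J·Δ = −F gives Δ = (-0.500, -0.180).
Then the next iterate is (x, y)₁ = (1.500, -1.180).

(1.500, -1.180)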